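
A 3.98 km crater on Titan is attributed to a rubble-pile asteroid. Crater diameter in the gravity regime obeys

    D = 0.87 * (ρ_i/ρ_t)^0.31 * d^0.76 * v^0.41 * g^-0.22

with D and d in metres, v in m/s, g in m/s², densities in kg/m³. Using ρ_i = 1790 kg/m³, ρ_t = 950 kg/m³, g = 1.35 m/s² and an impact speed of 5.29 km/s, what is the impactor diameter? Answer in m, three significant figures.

d ≈ 541 m

Rearranging for d: d = [D / (0.87 · (1790/950)^0.31 · 5290^0.41 · 1.35^-0.22)]^(1/0.76).
D = 3980 m.
(1790/950)^0.31 = 1.217
5290^0.41 = 33.62
1.35^-0.22 = 0.9361
Denominator = 0.87 × 1.217 × 33.62 × 0.9361 = 33.32
D / 33.32 = 3980 / 33.32 = 119.4
d = 119.4^(1/0.76) = 119.4^1.3158 = 540.7 m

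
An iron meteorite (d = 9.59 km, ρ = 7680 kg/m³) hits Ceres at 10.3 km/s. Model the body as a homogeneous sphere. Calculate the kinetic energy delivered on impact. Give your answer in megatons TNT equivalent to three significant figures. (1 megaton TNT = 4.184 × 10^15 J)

E ≈ 4.50 × 10^7 Mt TNT

d = 9590 m; v = 10300 m/s.
Mass m = (π/6) ρ d³ = (π/6) × 7680 × (9590)³ = 3.547 × 10^15 kg
E = ½ m v² = 0.5 × 3.547 × 10^15 × (10300)² = 1.882 × 10^23 J
   = 1.882 × 10^23 / 4.184×10^15 = 4.498 × 10^7 Mt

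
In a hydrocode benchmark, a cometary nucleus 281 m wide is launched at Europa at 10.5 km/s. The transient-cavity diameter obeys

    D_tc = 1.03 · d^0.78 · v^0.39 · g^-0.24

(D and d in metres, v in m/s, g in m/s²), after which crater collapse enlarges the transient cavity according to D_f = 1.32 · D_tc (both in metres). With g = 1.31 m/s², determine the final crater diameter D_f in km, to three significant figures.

D_f ≈ 3.83 km

v = 10500 m/s.
d^0.78 = 281^0.78 = 81.28
v^0.39 = 10500^0.39 = 37.01
g^-0.24 = 1.31^-0.24 = 0.9372
D_tc = 1.03 × 81.28 × 37.01 × 0.9372 = 2904 m
D_f = 1.32 × 2904 = 3833 m
     = 3.833 km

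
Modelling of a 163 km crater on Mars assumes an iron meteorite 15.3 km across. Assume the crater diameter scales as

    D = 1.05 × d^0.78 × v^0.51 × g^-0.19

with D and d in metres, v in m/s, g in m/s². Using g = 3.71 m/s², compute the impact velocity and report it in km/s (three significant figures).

v ≈ 9.78 km/s

Rearranging for v: v = [D / (1.05 · 15300^0.78 · 3.71^-0.19)]^(1/0.51).
D = 163000 m.
15300^0.78 = 1837
3.71^-0.19 = 0.7795
Denominator = 1.05 × 1837 × 0.7795 = 1504
D / 1504 = 163000 / 1504 = 108.4
v = 108.4^(1/0.51) = 108.4^1.9608 = 9779 m/s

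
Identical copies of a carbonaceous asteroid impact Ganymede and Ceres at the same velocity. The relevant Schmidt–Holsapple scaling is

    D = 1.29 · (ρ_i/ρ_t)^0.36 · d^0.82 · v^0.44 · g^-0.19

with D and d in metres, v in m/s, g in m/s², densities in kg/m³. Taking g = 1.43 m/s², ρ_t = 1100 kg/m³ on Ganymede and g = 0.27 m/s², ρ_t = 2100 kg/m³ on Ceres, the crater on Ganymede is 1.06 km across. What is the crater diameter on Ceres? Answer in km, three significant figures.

The impactor-only factors (d, v, ρ_i) cancel in the ratio, leaving D_Ceres/D_Ganymede = (g_Ceres/g_Ganymede)^-0.19 · (ρ_t,Ganymede/ρ_t,Ceres)^0.36.
(0.27/1.43)^-0.19 = 0.1888^-0.19 = 1.373
(1100/2100)^0.36 = 0.5238^0.36 = 0.7923
Ratio = 1.373 × 0.7923 = 1.088
D_Ceres = 1.088 × 1.06 km = 1.15 km

D ≈ 1.15 km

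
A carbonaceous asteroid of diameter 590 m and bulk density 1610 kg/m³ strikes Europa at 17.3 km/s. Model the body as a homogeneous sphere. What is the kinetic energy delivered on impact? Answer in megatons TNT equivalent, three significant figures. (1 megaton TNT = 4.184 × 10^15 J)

E ≈ 6190 Mt TNT

v = 17300 m/s.
Mass m = (π/6) ρ d³ = (π/6) × 1610 × (590)³ = 1.731 × 10^11 kg
E = ½ m v² = 0.5 × 1.731 × 10^11 × (17300)² = 2.590 × 10^19 J
   = 2.590 × 10^19 / 4.184×10^15 = 6190 Mt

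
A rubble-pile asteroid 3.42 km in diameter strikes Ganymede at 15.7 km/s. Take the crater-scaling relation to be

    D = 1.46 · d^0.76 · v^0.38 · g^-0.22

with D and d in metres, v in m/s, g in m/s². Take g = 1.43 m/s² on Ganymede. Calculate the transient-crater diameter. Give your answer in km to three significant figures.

In SI units: d = 3420 m, v = 15700 m/s.
d^0.76 = 3420^0.76 = 485.1
v^0.38 = 15700^0.38 = 39.30
g^-0.22 = 1.43^-0.22 = 0.9243
D = 1.46 × 485.1 × 39.30 × 0.9243 = 25727 m
   = 25.73 km

D ≈ 25.7 km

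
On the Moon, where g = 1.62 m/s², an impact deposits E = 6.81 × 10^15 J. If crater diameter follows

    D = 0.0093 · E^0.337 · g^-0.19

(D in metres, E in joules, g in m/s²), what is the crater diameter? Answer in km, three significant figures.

D ≈ 1.84 km

E^0.337 = (6.81 × 10^15)^0.337 = 2.167 × 10^5
g^-0.19 = 1.62^-0.19 = 0.9124
D = 0.0093 × 2.167 × 10^5 × 0.9124 = 1839 m
   = 1.839 km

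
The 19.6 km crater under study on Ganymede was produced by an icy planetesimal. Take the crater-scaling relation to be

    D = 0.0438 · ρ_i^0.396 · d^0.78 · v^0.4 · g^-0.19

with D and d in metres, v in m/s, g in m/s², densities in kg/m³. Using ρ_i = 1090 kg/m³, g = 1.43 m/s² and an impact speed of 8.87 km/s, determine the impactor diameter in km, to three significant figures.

Rearranging for d: d = [D / (0.0438 · 1090^0.396 · 8870^0.4 · 1.43^-0.19)]^(1/0.78).
D = 19600 m.
1090^0.396 = 15.95
8870^0.4 = 37.95
1.43^-0.19 = 0.9343
Denominator = 0.0438 × 15.95 × 37.95 × 0.9343 = 24.77
D / 24.77 = 19600 / 24.77 = 791.3
d = 791.3^(1/0.78) = 791.3^1.2821 = 5200 m

d ≈ 5.20 km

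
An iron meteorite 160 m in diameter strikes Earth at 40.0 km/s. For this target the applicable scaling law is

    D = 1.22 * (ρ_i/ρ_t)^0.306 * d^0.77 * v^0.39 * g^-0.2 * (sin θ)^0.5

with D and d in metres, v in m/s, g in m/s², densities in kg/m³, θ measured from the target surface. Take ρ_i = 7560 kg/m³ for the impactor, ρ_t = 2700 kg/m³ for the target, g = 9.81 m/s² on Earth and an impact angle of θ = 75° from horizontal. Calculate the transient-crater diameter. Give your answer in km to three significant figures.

D ≈ 3.23 km

In SI units: v = 40000 m/s.
(ρ_i/ρ_t)^0.306 = (7560/2700)^0.306 = 1.370
d^0.77 = 160^0.77 = 49.79
v^0.39 = 40000^0.39 = 62.35
g^-0.2 = 9.81^-0.2 = 0.6334
(sin 75°)^0.5 = 0.9659^0.5 = 0.9828
D = 1.22 × 1.370 × 49.79 × 62.35 × 0.6334 × 0.9828 = 3230 m
   = 3.230 km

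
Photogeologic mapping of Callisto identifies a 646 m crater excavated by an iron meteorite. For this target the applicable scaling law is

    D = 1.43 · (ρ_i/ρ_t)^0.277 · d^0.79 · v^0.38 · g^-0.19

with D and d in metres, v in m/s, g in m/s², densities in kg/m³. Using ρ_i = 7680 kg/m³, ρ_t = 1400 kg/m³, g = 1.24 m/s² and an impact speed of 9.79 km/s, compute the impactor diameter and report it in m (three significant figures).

Rearranging for d: d = [D / (1.43 · (7680/1400)^0.277 · 9790^0.38 · 1.24^-0.19)]^(1/0.79).
(7680/1400)^0.277 = 1.602
9790^0.38 = 32.85
1.24^-0.19 = 0.9600
Denominator = 1.43 × 1.602 × 32.85 × 0.9600 = 72.24
D / 72.24 = 646 / 72.24 = 8.942
d = 8.942^(1/0.79) = 8.942^1.2658 = 16.01 m

d ≈ 16.0 m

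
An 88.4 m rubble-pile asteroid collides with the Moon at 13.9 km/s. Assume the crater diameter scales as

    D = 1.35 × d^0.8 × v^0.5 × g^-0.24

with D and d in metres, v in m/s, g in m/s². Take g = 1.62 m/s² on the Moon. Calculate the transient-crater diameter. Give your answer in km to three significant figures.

In SI units: v = 13900 m/s.
d^0.8 = 88.4^0.8 = 36.07
v^0.5 = 13900^0.5 = 117.9
g^-0.24 = 1.62^-0.24 = 0.8907
D = 1.35 × 36.07 × 117.9 × 0.8907 = 5114 m
   = 5.114 km

D ≈ 5.11 km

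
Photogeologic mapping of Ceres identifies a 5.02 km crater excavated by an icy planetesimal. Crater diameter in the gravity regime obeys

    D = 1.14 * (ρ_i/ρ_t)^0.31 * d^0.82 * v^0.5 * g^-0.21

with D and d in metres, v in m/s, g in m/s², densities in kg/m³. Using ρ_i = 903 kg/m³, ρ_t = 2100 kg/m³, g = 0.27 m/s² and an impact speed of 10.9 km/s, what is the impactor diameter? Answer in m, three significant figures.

Rearranging for d: d = [D / (1.14 · (903/2100)^0.31 · 10900^0.5 · 0.27^-0.21)]^(1/0.82).
D = 5020 m.
(903/2100)^0.31 = 0.7698
10900^0.5 = 104.4
0.27^-0.21 = 1.316
Denominator = 1.14 × 0.7698 × 104.4 × 1.316 = 120.6
D / 120.6 = 5020 / 120.6 = 41.63
d = 41.63^(1/0.82) = 41.63^1.2195 = 94.38 m

d ≈ 94.4 m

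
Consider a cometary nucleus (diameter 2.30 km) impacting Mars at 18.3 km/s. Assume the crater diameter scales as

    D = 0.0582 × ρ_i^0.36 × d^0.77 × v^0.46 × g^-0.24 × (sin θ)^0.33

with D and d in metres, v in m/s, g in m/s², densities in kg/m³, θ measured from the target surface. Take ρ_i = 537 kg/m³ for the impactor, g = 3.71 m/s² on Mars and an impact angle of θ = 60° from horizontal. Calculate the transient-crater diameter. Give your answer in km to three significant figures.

In SI units: d = 2300 m, v = 18300 m/s.
ρ_i^0.36 = 537^0.36 = 9.611
d^0.77 = 2300^0.77 = 387.7
v^0.46 = 18300^0.46 = 91.35
g^-0.24 = 3.71^-0.24 = 0.7300
(sin 60°)^0.33 = 0.8660^0.33 = 0.9536
D = 0.0582 × 9.611 × 387.7 × 91.35 × 0.7300 × 0.9536 = 13791 m
   = 13.79 km

D ≈ 13.8 km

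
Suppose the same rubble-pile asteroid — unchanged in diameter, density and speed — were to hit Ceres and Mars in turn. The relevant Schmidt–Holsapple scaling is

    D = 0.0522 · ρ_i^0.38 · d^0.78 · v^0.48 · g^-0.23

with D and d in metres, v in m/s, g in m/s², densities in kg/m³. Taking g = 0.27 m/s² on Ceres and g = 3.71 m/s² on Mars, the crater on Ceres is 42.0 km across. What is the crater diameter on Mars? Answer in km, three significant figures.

D ≈ 23.0 km

All impactor-dependent factors cancel in the ratio, leaving D_Mars/D_Ceres = (g_Mars/g_Ceres)^-0.23.
(3.71/0.27)^-0.23 = 13.74^-0.23 = 0.5473
D_Mars = 0.5473 × 42.0 km = 23.0 km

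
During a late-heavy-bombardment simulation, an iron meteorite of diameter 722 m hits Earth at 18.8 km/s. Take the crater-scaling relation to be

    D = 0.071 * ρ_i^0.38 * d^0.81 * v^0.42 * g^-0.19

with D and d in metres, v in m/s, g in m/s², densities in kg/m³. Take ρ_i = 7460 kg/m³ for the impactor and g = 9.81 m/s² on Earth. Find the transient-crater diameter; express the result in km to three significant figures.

D ≈ 17.6 km

In SI units: v = 18800 m/s.
ρ_i^0.38 = 7460^0.38 = 29.62
d^0.81 = 722^0.81 = 206.7
v^0.42 = 18800^0.42 = 62.39
g^-0.19 = 9.81^-0.19 = 0.6480
D = 0.071 × 29.62 × 206.7 × 62.39 × 0.6480 = 17574 m
   = 17.57 km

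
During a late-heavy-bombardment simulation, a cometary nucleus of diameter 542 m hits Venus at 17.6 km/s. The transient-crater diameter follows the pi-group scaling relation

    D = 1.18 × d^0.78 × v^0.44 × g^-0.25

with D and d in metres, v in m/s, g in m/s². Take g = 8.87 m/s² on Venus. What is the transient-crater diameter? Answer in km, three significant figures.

In SI units: v = 17600 m/s.
d^0.78 = 542^0.78 = 135.7
v^0.44 = 17600^0.44 = 73.79
g^-0.25 = 8.87^-0.25 = 0.5795
D = 1.18 × 135.7 × 73.79 × 0.5795 = 6847 m
   = 6.847 km

D ≈ 6.85 km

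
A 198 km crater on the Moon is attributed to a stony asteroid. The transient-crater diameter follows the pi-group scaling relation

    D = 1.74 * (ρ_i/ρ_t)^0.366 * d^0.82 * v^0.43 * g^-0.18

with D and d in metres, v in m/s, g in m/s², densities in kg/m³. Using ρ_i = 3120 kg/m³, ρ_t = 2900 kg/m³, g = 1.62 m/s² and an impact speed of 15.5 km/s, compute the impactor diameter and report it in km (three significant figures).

d ≈ 10.0 km

Rearranging for d: d = [D / (1.74 · (3120/2900)^0.366 · 15500^0.43 · 1.62^-0.18)]^(1/0.82).
D = 198000 m.
(3120/2900)^0.366 = 1.027
15500^0.43 = 63.36
1.62^-0.18 = 0.9168
Denominator = 1.74 × 1.027 × 63.36 × 0.9168 = 103.8
D / 103.8 = 198000 / 103.8 = 1908
d = 1908^(1/0.82) = 1908^1.2195 = 10015 m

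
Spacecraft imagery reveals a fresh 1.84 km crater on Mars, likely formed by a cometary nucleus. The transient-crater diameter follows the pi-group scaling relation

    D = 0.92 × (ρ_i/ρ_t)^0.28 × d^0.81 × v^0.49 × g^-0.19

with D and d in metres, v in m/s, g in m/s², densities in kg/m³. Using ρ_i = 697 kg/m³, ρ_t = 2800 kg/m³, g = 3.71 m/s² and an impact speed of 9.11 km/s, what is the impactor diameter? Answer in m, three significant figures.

d ≈ 105 m

Rearranging for d: d = [D / (0.92 · (697/2800)^0.28 · 9110^0.49 · 3.71^-0.19)]^(1/0.81).
D = 1840 m.
(697/2800)^0.28 = 0.6775
9110^0.49 = 87.13
3.71^-0.19 = 0.7795
Denominator = 0.92 × 0.6775 × 87.13 × 0.7795 = 42.33
D / 42.33 = 1840 / 42.33 = 43.47
d = 43.47^(1/0.81) = 43.47^1.2346 = 105.3 m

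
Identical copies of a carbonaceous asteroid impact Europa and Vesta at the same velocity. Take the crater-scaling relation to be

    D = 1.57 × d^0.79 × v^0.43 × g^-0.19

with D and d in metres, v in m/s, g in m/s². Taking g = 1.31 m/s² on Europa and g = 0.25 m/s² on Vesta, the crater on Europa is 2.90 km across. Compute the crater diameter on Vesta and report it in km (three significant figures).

All impactor-dependent factors cancel in the ratio, leaving D_Vesta/D_Europa = (g_Vesta/g_Europa)^-0.19.
(0.25/1.31)^-0.19 = 0.1908^-0.19 = 1.370
D_Vesta = 1.370 × 2.90 km = 3.97 km

D ≈ 3.97 km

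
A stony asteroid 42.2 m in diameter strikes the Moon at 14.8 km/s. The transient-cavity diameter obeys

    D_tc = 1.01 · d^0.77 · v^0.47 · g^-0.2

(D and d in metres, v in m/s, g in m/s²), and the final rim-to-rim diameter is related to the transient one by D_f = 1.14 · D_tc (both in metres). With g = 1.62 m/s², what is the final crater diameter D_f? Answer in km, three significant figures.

D_f ≈ 1.70 km

v = 14800 m/s.
d^0.77 = 42.2^0.77 = 17.84
v^0.47 = 14800^0.47 = 91.21
g^-0.2 = 1.62^-0.2 = 0.9080
D_tc = 1.01 × 17.84 × 91.21 × 0.9080 = 1492 m
D_f = 1.14 × 1492 = 1701 m
     = 1.701 km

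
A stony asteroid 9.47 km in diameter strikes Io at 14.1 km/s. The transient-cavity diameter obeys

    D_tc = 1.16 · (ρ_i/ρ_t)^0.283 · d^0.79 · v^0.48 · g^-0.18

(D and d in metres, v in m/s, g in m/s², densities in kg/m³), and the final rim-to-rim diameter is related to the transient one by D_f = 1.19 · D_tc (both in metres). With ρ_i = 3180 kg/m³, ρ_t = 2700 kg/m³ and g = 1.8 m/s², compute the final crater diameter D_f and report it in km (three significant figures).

D_f ≈ 177 km

In SI: d = 9470 m, v = 14100 m/s.
(ρ_i/ρ_t)^0.283 = (3180/2700)^0.283 = 1.047
d^0.79 = 9470^0.79 = 1385
v^0.48 = 14100^0.48 = 98.09
g^-0.18 = 1.8^-0.18 = 0.8996
D_tc = 1.16 × 1.047 × 1385 × 98.09 × 0.8996 = 1.484 × 10^5 m
D_f = 1.19 × 1.484 × 10^5 = 1.766 × 10^5 m
     = 176.6 km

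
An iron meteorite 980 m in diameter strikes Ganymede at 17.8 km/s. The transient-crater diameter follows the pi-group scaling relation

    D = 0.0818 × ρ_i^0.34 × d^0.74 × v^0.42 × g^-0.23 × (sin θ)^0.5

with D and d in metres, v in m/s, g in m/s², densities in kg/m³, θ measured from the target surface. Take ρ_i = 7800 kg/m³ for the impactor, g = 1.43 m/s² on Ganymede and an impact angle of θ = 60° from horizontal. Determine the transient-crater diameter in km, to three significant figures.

In SI units: v = 17800 m/s.
ρ_i^0.34 = 7800^0.34 = 21.05
d^0.74 = 980^0.74 = 163.5
v^0.42 = 17800^0.42 = 60.98
g^-0.23 = 1.43^-0.23 = 0.9210
(sin 60°)^0.5 = 0.8660^0.5 = 0.9306
D = 0.0818 × 21.05 × 163.5 × 60.98 × 0.9210 × 0.9306 = 14714 m
   = 14.71 km

D ≈ 14.7 km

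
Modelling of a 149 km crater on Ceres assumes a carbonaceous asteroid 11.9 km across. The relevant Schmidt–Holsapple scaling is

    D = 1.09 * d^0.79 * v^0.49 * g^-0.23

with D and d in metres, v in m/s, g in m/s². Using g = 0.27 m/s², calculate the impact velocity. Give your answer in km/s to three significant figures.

Rearranging for v: v = [D / (1.09 · 11900^0.79 · 0.27^-0.23)]^(1/0.49).
D = 149000 m.
11900^0.79 = 1658
0.27^-0.23 = 1.351
Denominator = 1.09 × 1658 × 1.351 = 2442
D / 2442 = 149000 / 2442 = 61.02
v = 61.02^(1/0.49) = 61.02^2.0408 = 4403 m/s

v ≈ 4.40 km/s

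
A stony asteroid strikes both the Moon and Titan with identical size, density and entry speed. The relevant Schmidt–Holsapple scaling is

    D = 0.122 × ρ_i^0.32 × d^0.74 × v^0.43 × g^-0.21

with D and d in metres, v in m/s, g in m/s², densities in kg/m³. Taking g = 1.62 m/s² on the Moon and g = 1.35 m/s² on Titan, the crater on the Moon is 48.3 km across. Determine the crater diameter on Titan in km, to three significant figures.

D ≈ 50.2 km

All impactor-dependent factors cancel in the ratio, leaving D_Titan/D_Moon = (g_Titan/g_Moon)^-0.21.
(1.35/1.62)^-0.21 = 0.8333^-0.21 = 1.039
D_Titan = 1.039 × 48.3 km = 50.2 km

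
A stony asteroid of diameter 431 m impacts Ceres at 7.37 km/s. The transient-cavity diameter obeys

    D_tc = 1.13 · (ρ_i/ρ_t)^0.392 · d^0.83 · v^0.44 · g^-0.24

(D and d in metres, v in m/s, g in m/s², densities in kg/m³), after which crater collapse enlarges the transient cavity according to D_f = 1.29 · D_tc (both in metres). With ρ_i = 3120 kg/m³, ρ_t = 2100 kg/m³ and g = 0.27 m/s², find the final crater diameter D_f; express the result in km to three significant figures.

v = 7370 m/s.
(ρ_i/ρ_t)^0.392 = (3120/2100)^0.392 = 1.168
d^0.83 = 431^0.83 = 153.7
v^0.44 = 7370^0.44 = 50.31
g^-0.24 = 0.27^-0.24 = 1.369
D_tc = 1.13 × 1.168 × 153.7 × 50.31 × 1.369 = 13970 m
D_f = 1.29 × 13970 = 18021 m
     = 18.02 km

D_f ≈ 18.0 km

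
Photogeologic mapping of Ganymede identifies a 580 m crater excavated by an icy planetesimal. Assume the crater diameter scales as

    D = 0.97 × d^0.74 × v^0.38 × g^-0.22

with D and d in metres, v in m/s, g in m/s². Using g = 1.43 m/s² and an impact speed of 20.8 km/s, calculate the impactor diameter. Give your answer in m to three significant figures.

d ≈ 38.1 m

Rearranging for d: d = [D / (0.97 · 20800^0.38 · 1.43^-0.22)]^(1/0.74).
20800^0.38 = 43.74
1.43^-0.22 = 0.9243
Denominator = 0.97 × 43.74 × 0.9243 = 39.22
D / 39.22 = 580 / 39.22 = 14.79
d = 14.79^(1/0.74) = 14.79^1.3514 = 38.11 m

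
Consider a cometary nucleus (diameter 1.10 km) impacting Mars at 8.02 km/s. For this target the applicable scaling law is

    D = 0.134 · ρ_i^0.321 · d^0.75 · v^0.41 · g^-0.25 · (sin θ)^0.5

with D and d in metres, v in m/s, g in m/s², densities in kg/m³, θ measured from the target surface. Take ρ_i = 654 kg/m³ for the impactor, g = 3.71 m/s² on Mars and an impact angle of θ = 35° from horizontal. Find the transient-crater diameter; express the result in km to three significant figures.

D ≈ 4.46 km

In SI units: d = 1100 m, v = 8020 m/s.
ρ_i^0.321 = 654^0.321 = 8.013
d^0.75 = 1100^0.75 = 191.0
v^0.41 = 8020^0.41 = 39.88
g^-0.25 = 3.71^-0.25 = 0.7205
(sin 35°)^0.5 = 0.5736^0.5 = 0.7574
D = 0.134 × 8.013 × 191.0 × 39.88 × 0.7205 × 0.7574 = 4463 m
   = 4.463 km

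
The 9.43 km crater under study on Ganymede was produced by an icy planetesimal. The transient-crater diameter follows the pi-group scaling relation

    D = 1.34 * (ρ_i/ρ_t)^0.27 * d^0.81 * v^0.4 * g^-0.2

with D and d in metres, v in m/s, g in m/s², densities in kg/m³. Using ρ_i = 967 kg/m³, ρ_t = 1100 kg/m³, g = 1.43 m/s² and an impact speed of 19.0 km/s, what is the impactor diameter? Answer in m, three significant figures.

d ≈ 494 m

Rearranging for d: d = [D / (1.34 · (967/1100)^0.27 · 19000^0.4 · 1.43^-0.2)]^(1/0.81).
D = 9430 m.
(967/1100)^0.27 = 0.9658
19000^0.4 = 51.46
1.43^-0.2 = 0.9310
Denominator = 1.34 × 0.9658 × 51.46 × 0.9310 = 62.00
D / 62.00 = 9430 / 62.00 = 152.1
d = 152.1^(1/0.81) = 152.1^1.2346 = 494.4 m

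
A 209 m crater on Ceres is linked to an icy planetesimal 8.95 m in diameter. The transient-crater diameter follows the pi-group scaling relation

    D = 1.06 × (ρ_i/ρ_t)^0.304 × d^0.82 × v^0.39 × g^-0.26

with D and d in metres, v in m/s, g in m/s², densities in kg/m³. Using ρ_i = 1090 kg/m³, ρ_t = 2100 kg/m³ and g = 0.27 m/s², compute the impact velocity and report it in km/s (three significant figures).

Rearranging for v: v = [D / (1.06 · (1090/2100)^0.304 · 8.95^0.82 · 0.27^-0.26)]^(1/0.39).
(1090/2100)^0.304 = 0.8193
8.95^0.82 = 6.032
0.27^-0.26 = 1.406
Denominator = 1.06 × 0.8193 × 6.032 × 1.406 = 7.365
D / 7.365 = 209 / 7.365 = 28.38
v = 28.38^(1/0.39) = 28.38^2.5641 = 5317 m/s

v ≈ 5.32 km/s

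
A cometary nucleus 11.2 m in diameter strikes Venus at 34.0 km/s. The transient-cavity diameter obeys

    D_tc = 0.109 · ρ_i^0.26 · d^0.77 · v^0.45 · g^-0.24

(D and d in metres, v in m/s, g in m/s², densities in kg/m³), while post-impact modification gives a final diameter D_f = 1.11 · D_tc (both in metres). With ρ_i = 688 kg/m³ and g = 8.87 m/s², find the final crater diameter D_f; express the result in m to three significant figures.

v = 34000 m/s.
ρ_i^0.26 = 688^0.26 = 5.467
d^0.77 = 11.2^0.77 = 6.425
v^0.45 = 34000^0.45 = 109.4
g^-0.24 = 8.87^-0.24 = 0.5922
D_tc = 0.109 × 5.467 × 6.425 × 109.4 × 0.5922 = 248.0 m
D_f = 1.11 × 248.0 = 275.3 m

D_f ≈ 275 m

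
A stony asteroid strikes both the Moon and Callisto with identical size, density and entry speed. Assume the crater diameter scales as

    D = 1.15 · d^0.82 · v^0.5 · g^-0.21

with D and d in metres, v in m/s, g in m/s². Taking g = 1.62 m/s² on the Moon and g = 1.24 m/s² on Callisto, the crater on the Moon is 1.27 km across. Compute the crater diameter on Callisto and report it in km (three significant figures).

All impactor-dependent factors cancel in the ratio, leaving D_Callisto/D_Moon = (g_Callisto/g_Moon)^-0.21.
(1.24/1.62)^-0.21 = 0.7654^-0.21 = 1.058
D_Callisto = 1.058 × 1.27 km = 1.34 km

D ≈ 1.34 km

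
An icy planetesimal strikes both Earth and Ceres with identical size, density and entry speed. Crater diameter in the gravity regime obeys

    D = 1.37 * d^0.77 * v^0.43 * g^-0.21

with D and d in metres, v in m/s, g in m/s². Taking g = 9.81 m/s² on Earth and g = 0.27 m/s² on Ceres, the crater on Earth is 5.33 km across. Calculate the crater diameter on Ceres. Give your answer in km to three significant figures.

All impactor-dependent factors cancel in the ratio, leaving D_Ceres/D_Earth = (g_Ceres/g_Earth)^-0.21.
(0.27/9.81)^-0.21 = 0.02752^-0.21 = 2.127
D_Ceres = 2.127 × 5.33 km = 11.3 km

D ≈ 11.3 km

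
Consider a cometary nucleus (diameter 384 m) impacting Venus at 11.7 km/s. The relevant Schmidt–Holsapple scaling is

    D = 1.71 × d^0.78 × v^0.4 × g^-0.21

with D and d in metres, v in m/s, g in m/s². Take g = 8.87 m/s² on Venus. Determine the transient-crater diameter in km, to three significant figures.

D ≈ 4.75 km

In SI units: v = 11700 m/s.
d^0.78 = 384^0.78 = 103.7
v^0.4 = 11700^0.4 = 42.39
g^-0.21 = 8.87^-0.21 = 0.6323
D = 1.71 × 103.7 × 42.39 × 0.6323 = 4753 m
   = 4.753 km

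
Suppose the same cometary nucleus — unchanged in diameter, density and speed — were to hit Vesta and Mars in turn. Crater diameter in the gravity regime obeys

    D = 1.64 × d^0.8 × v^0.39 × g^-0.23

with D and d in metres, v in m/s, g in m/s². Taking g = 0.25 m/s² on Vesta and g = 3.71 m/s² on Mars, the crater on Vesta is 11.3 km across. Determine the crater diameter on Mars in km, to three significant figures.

All impactor-dependent factors cancel in the ratio, leaving D_Mars/D_Vesta = (g_Mars/g_Vesta)^-0.23.
(3.71/0.25)^-0.23 = 14.84^-0.23 = 0.5377
D_Mars = 0.5377 × 11.3 km = 6.08 km

D ≈ 6.08 km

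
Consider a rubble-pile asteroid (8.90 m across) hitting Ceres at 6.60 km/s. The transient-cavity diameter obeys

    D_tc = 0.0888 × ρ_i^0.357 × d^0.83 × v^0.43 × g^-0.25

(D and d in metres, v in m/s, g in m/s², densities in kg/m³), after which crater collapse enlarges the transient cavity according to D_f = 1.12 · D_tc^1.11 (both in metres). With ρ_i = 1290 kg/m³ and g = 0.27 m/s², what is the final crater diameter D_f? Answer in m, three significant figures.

v = 6600 m/s.
ρ_i^0.357 = 1290^0.357 = 12.90
d^0.83 = 8.9^0.83 = 6.138
v^0.43 = 6600^0.43 = 43.89
g^-0.25 = 0.27^-0.25 = 1.387
D_tc = 0.0888 × 12.90 × 6.138 × 43.89 × 1.387 = 428.0 m
D_f = 1.12 × (428.0)^1.11 = 933.5 m

D_f ≈ 934 m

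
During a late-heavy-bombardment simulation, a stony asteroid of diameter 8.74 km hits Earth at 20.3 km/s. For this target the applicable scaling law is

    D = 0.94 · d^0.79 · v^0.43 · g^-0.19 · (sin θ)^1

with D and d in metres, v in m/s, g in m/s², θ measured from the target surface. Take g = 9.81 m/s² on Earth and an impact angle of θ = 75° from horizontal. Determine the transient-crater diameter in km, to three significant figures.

D ≈ 54.4 km

In SI units: d = 8740 m, v = 20300 m/s.
d^0.79 = 8740^0.79 = 1300
v^0.43 = 20300^0.43 = 71.16
g^-0.19 = 9.81^-0.19 = 0.6480
(sin 75°)^1 = 0.9659^1 = 0.9659
D = 0.94 × 1300 × 71.16 × 0.6480 × 0.9659 = 54427 m
   = 54.43 km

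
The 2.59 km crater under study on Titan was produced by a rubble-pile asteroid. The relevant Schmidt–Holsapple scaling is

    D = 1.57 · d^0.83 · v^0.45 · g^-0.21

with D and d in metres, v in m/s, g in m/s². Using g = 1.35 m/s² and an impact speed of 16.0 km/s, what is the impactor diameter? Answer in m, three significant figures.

d ≈ 42.7 m

Rearranging for d: d = [D / (1.57 · 16000^0.45 · 1.35^-0.21)]^(1/0.83).
D = 2590 m.
16000^0.45 = 77.96
1.35^-0.21 = 0.9389
Denominator = 1.57 × 77.96 × 0.9389 = 114.9
D / 114.9 = 2590 / 114.9 = 22.54
d = 22.54^(1/0.83) = 22.54^1.2048 = 42.66 m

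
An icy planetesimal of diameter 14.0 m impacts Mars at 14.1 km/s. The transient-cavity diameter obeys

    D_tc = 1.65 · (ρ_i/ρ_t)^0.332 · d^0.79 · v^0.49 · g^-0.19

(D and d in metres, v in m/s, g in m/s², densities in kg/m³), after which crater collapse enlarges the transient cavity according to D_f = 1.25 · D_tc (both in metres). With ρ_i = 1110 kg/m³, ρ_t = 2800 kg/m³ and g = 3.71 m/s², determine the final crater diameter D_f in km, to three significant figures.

D_f ≈ 1.03 km

v = 14100 m/s.
(ρ_i/ρ_t)^0.332 = (1110/2800)^0.332 = 0.7355
d^0.79 = 14^0.79 = 8.043
v^0.49 = 14100^0.49 = 107.9
g^-0.19 = 3.71^-0.19 = 0.7795
D_tc = 1.65 × 0.7355 × 8.043 × 107.9 × 0.7795 = 821.0 m
D_f = 1.25 × 821.0 = 1026 m
     = 1.026 km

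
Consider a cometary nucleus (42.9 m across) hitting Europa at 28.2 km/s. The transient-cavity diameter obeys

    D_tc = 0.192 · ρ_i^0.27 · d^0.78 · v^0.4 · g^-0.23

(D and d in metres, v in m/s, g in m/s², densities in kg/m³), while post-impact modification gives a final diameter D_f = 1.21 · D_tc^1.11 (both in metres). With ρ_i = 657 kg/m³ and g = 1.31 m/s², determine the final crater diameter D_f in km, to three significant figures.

v = 28200 m/s.
ρ_i^0.27 = 657^0.27 = 5.764
d^0.78 = 42.9^0.78 = 18.76
v^0.4 = 28200^0.4 = 60.27
g^-0.23 = 1.31^-0.23 = 0.9398
D_tc = 0.192 × 5.764 × 18.76 × 60.27 × 0.9398 = 1176 m
D_f = 1.21 × (1176)^1.11 = 3097 m
     = 3.097 km

D_f ≈ 3.10 km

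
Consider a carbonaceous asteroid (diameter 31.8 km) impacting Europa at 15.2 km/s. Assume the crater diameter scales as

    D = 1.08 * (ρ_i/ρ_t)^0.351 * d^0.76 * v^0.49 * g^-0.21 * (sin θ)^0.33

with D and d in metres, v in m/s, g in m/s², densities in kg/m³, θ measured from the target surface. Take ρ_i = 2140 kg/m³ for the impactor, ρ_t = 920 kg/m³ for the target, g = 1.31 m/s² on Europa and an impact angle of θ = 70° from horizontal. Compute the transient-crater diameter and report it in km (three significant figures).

D ≈ 398 km

In SI units: d = 31800 m, v = 15200 m/s.
(ρ_i/ρ_t)^0.351 = (2140/920)^0.351 = 1.345
d^0.76 = 31800^0.76 = 2641
v^0.49 = 15200^0.49 = 112.0
g^-0.21 = 1.31^-0.21 = 0.9449
(sin 70°)^0.33 = 0.9397^0.33 = 0.9797
D = 1.08 × 1.345 × 2641 × 112.0 × 0.9449 × 0.9797 = 3.978 × 10^5 m
   = 397.8 km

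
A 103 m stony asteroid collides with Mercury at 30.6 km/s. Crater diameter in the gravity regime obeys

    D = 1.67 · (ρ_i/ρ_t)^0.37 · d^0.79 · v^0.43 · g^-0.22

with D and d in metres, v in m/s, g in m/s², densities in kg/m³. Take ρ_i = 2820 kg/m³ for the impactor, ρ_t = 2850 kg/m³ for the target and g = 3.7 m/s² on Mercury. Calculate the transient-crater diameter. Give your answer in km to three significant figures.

D ≈ 4.12 km

In SI units: v = 30600 m/s.
(ρ_i/ρ_t)^0.37 = (2820/2850)^0.37 = 0.9961
d^0.79 = 103^0.79 = 38.92
v^0.43 = 30600^0.43 = 84.89
g^-0.22 = 3.7^-0.22 = 0.7499
D = 1.67 × 0.9961 × 38.92 × 84.89 × 0.7499 = 4121 m
   = 4.121 km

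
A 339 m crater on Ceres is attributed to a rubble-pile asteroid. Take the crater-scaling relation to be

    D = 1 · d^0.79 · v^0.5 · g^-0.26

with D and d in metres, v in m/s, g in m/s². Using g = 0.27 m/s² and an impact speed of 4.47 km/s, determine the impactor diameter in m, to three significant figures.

d ≈ 5.07 m

Rearranging for d: d = [D / (1 · 4470^0.5 · 0.27^-0.26)]^(1/0.79).
4470^0.5 = 66.86
0.27^-0.26 = 1.406
Denominator = 1 × 66.86 × 1.406 = 94.01
D / 94.01 = 339 / 94.01 = 3.606
d = 3.606^(1/0.79) = 3.606^1.2658 = 5.071 m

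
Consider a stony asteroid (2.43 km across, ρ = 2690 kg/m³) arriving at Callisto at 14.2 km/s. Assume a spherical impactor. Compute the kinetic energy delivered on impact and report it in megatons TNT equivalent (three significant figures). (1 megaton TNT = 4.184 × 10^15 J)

E ≈ 4.87 × 10^5 Mt TNT

d = 2430 m; v = 14200 m/s.
Mass m = (π/6) ρ d³ = (π/6) × 2690 × (2430)³ = 2.021 × 10^13 kg
E = ½ m v² = 0.5 × 2.021 × 10^13 × (14200)² = 2.038 × 10^21 J
   = 2.038 × 10^21 / 4.184×10^15 = 4.871 × 10^5 Mt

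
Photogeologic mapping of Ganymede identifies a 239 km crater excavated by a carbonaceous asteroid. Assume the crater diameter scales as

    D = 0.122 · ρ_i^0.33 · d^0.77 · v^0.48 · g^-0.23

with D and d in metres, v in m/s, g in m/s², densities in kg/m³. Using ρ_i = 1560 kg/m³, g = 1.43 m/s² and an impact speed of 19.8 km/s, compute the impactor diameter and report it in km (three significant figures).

d ≈ 14.8 km

Rearranging for d: d = [D / (0.122 · 1560^0.33 · 19800^0.48 · 1.43^-0.23)]^(1/0.77).
D = 239000 m.
1560^0.33 = 11.32
19800^0.48 = 115.5
1.43^-0.23 = 0.9210
Denominator = 0.122 × 11.32 × 115.5 × 0.9210 = 146.9
D / 146.9 = 239000 / 146.9 = 1627
d = 1627^(1/0.77) = 1627^1.2987 = 14813 m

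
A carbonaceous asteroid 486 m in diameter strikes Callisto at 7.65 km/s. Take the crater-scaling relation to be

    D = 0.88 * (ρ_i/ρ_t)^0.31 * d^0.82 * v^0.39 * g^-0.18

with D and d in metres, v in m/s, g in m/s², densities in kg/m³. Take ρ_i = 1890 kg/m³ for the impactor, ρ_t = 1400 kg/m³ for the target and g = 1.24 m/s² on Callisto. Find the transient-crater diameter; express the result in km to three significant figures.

D ≈ 4.85 km

In SI units: v = 7650 m/s.
(ρ_i/ρ_t)^0.31 = (1890/1400)^0.31 = 1.097
d^0.82 = 486^0.82 = 159.6
v^0.39 = 7650^0.39 = 32.71
g^-0.18 = 1.24^-0.18 = 0.9620
D = 0.88 × 1.097 × 159.6 × 32.71 × 0.9620 = 4848 m
   = 4.848 km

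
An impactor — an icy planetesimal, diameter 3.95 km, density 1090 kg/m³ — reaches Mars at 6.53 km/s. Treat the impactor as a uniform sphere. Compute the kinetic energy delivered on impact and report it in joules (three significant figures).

E ≈ 7.50 × 10^20 J

d = 3950 m; v = 6530 m/s.
Mass m = (π/6) ρ d³ = (π/6) × 1090 × (3950)³ = 3.517 × 10^13 kg
E = ½ m v² = 0.5 × 3.517 × 10^13 × (6530)² = 7.498 × 10^20 J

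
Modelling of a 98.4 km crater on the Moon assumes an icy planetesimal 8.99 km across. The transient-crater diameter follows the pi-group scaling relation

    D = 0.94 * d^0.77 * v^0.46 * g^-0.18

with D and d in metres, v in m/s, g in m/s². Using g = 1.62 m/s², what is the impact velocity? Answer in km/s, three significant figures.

v ≈ 23.8 km/s

Rearranging for v: v = [D / (0.94 · 8990^0.77 · 1.62^-0.18)]^(1/0.46).
D = 98400 m.
8990^0.77 = 1108
1.62^-0.18 = 0.9168
Denominator = 0.94 × 1108 × 0.9168 = 954.9
D / 954.9 = 98400 / 954.9 = 103.0
v = 103.0^(1/0.46) = 103.0^2.1739 = 23752 m/s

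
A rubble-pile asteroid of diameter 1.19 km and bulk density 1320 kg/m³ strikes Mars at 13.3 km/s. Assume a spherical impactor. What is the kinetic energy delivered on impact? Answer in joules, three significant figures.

E ≈ 1.03 × 10^20 J

d = 1190 m; v = 13300 m/s.
Mass m = (π/6) ρ d³ = (π/6) × 1320 × (1190)³ = 1.165 × 10^12 kg
E = ½ m v² = 0.5 × 1.165 × 10^12 × (13300)² = 1.030 × 10^20 J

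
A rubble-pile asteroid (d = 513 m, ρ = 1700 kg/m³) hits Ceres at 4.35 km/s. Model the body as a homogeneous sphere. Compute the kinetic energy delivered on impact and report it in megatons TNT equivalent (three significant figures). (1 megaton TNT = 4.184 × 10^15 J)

v = 4350 m/s.
Mass m = (π/6) ρ d³ = (π/6) × 1700 × (513)³ = 1.202 × 10^11 kg
E = ½ m v² = 0.5 × 1.202 × 10^11 × (4350)² = 1.137 × 10^18 J
   = 1.137 × 10^18 / 4.184×10^15 = 271.7 Mt

E ≈ 272 Mt TNT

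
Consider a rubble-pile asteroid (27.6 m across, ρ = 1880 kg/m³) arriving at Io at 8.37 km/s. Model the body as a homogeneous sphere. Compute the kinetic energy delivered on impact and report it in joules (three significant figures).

E ≈ 7.25 × 10^14 J

v = 8370 m/s.
Mass m = (π/6) ρ d³ = (π/6) × 1880 × (27.6)³ = 2.070 × 10^7 kg
E = ½ m v² = 0.5 × 2.070 × 10^7 × (8370)² = 7.251 × 10^14 J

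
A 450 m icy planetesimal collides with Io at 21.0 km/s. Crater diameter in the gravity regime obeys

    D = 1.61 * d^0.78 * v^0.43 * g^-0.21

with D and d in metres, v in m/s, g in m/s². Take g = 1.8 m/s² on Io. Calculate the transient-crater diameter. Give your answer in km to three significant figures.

In SI units: v = 21000 m/s.
d^0.78 = 450^0.78 = 117.4
v^0.43 = 21000^0.43 = 72.20
g^-0.21 = 1.8^-0.21 = 0.8839
D = 1.61 × 117.4 × 72.20 × 0.8839 = 12062 m
   = 12.06 km

D ≈ 12.1 km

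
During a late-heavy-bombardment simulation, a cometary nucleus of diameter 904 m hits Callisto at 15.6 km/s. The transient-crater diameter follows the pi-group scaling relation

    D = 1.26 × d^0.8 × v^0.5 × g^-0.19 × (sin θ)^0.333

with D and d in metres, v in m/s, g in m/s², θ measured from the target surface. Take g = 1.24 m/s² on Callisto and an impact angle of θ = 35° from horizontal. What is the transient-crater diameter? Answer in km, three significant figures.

In SI units: v = 15600 m/s.
d^0.8 = 904^0.8 = 231.7
v^0.5 = 15600^0.5 = 124.9
g^-0.19 = 1.24^-0.19 = 0.9600
(sin 35°)^0.333 = 0.5736^0.333 = 0.8310
D = 1.26 × 231.7 × 124.9 × 0.9600 × 0.8310 = 29089 m
   = 29.09 km

D ≈ 29.1 km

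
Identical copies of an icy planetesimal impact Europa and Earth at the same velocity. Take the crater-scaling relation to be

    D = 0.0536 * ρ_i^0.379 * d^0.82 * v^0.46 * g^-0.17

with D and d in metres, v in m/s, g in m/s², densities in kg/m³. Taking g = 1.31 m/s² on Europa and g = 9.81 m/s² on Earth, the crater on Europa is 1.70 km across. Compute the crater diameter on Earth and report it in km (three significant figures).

D ≈ 1.21 km

All impactor-dependent factors cancel in the ratio, leaving D_Earth/D_Europa = (g_Earth/g_Europa)^-0.17.
(9.81/1.31)^-0.17 = 7.489^-0.17 = 0.7101
D_Earth = 0.7101 × 1.70 km = 1.21 km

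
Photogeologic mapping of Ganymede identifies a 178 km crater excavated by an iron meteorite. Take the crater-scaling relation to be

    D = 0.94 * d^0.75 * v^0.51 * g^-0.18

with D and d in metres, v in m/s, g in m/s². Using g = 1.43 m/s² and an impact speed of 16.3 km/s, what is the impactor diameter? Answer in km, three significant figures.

Rearranging for d: d = [D / (0.94 · 16300^0.51 · 1.43^-0.18)]^(1/0.75).
D = 178000 m.
16300^0.51 = 140.7
1.43^-0.18 = 0.9376
Denominator = 0.94 × 140.7 × 0.9376 = 124.0
D / 124.0 = 178000 / 124.0 = 1435
d = 1435^(1/0.75) = 1435^1.3333 = 16182 m

d ≈ 16.2 km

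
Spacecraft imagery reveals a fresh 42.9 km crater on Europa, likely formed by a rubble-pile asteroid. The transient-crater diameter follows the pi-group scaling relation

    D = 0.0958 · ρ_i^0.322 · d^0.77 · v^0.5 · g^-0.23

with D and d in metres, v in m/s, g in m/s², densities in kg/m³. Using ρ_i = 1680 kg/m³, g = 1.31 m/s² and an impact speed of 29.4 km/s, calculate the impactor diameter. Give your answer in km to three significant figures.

d ≈ 1.33 km

Rearranging for d: d = [D / (0.0958 · 1680^0.322 · 29400^0.5 · 1.31^-0.23)]^(1/0.77).
D = 42900 m.
1680^0.322 = 10.93
29400^0.5 = 171.5
1.31^-0.23 = 0.9398
Denominator = 0.0958 × 10.93 × 171.5 × 0.9398 = 168.8
D / 168.8 = 42900 / 168.8 = 254.1
d = 254.1^(1/0.77) = 254.1^1.2987 = 1329 m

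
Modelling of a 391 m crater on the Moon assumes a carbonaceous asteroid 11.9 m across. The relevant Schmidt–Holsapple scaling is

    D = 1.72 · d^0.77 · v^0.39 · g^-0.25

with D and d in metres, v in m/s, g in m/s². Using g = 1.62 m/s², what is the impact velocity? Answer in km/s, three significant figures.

Rearranging for v: v = [D / (1.72 · 11.9^0.77 · 1.62^-0.25)]^(1/0.39).
11.9^0.77 = 6.732
1.62^-0.25 = 0.8864
Denominator = 1.72 × 6.732 × 0.8864 = 10.26
D / 10.26 = 391 / 10.26 = 38.11
v = 38.11^(1/0.39) = 38.11^2.5641 = 11322 m/s

v ≈ 11.3 km/s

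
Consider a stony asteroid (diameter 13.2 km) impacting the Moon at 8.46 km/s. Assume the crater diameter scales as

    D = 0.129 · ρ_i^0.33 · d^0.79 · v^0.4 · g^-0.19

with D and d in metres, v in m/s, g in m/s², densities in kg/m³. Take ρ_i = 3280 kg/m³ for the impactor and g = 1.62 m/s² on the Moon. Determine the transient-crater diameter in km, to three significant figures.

In SI units: d = 13200 m, v = 8460 m/s.
ρ_i^0.33 = 3280^0.33 = 14.46
d^0.79 = 13200^0.79 = 1800
v^0.4 = 8460^0.4 = 37.23
g^-0.19 = 1.62^-0.19 = 0.9124
D = 0.129 × 14.46 × 1800 × 37.23 × 0.9124 = 1.141 × 10^5 m
   = 114.1 km

D ≈ 114 km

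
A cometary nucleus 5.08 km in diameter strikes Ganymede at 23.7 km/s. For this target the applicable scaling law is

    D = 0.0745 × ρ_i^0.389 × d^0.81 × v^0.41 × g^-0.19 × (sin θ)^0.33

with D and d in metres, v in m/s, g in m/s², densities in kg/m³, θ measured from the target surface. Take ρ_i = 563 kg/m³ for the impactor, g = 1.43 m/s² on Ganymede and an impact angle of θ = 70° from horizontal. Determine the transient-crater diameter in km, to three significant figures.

In SI units: d = 5080 m, v = 23700 m/s.
ρ_i^0.389 = 563^0.389 = 11.75
d^0.81 = 5080^0.81 = 1004
v^0.41 = 23700^0.41 = 62.18
g^-0.19 = 1.43^-0.19 = 0.9343
(sin 70°)^0.33 = 0.9397^0.33 = 0.9797
D = 0.0745 × 11.75 × 1004 × 62.18 × 0.9343 × 0.9797 = 50022 m
   = 50.02 km

D ≈ 50.0 km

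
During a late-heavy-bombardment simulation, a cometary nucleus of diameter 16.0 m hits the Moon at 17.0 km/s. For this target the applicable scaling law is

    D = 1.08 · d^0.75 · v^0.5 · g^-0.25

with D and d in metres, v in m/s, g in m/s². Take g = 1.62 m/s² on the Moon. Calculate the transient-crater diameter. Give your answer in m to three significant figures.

D ≈ 999 m

In SI units: v = 17000 m/s.
d^0.75 = 16^0.75 = 8.000
v^0.5 = 17000^0.5 = 130.4
g^-0.25 = 1.62^-0.25 = 0.8864
D = 1.08 × 8.000 × 130.4 × 0.8864 = 998.7 m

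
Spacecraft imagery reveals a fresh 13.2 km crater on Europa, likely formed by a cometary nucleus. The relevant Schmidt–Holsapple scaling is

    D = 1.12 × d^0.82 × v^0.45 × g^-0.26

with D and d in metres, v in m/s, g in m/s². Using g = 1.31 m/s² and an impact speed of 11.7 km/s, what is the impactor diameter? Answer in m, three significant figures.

d ≈ 588 m

Rearranging for d: d = [D / (1.12 · 11700^0.45 · 1.31^-0.26)]^(1/0.82).
D = 13200 m.
11700^0.45 = 67.71
1.31^-0.26 = 0.9322
Denominator = 1.12 × 67.71 × 0.9322 = 70.69
D / 70.69 = 13200 / 70.69 = 186.7
d = 186.7^(1/0.82) = 186.7^1.2195 = 588.4 m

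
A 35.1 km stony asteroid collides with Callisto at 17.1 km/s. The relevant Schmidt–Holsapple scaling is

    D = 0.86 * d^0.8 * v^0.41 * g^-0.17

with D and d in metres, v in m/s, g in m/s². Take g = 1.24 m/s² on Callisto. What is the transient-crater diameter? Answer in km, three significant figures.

In SI units: d = 35100 m, v = 17100 m/s.
d^0.8 = 35100^0.8 = 4328
v^0.41 = 17100^0.41 = 54.39
g^-0.17 = 1.24^-0.17 = 0.9641
D = 0.86 × 4328 × 54.39 × 0.9641 = 1.952 × 10^5 m
   = 195.2 km

D ≈ 195 km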